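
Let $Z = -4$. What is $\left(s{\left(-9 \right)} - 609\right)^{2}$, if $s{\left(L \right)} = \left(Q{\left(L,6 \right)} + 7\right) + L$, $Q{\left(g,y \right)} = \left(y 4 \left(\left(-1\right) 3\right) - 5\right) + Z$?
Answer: $478864$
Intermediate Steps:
$Q{\left(g,y \right)} = -9 - 12 y$ ($Q{\left(g,y \right)} = \left(y 4 \left(\left(-1\right) 3\right) - 5\right) - 4 = \left(4 y \left(-3\right) - 5\right) - 4 = \left(- 12 y - 5\right) - 4 = \left(-5 - 12 y\right) - 4 = -9 - 12 y$)
$s{\left(L \right)} = -74 + L$ ($s{\left(L \right)} = \left(\left(-9 - 72\right) + 7\right) + L = \left(-81 + 7\right) + L = -74 + L$)
$\left(s{\left(-9 \right)} - 609\right)^{2} = \left(\left(-74 - 9\right) - 609\right)^{2} = \left(-83 - 609\right)^{2} = \left(-692\right)^{2} = 478864$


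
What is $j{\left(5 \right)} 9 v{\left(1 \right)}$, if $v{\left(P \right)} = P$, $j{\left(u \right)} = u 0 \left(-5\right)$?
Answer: $0$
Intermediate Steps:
$j{\left(u \right)} = 0$ ($j{\left(u \right)} = u 0 = 0$)
$j{\left(5 \right)} 9 v{\left(1 \right)} = 0 \cdot 9 \cdot 1 = 0 \cdot 1 = 0$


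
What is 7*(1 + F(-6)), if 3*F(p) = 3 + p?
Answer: 0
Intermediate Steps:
F(p) = 1 + p/3 (F(p) = (3 + p)/3 = 1 + p/3)
7*(1 + F(-6)) = 7*(1 + (1 + (⅓)*(-6))) = 7*(1 + (1 - 2)) = 7*(1 - 1) = 7*0 = 0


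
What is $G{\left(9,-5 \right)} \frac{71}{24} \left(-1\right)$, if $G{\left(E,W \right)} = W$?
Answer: $\frac{355}{24} \approx 14.792$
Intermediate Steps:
$G{\left(9,-5 \right)} \frac{71}{24} \left(-1\right) = - 5 \cdot \frac{71}{24} \left(-1\right) = - 5 \cdot 71 \cdot \frac{1}{24} \left(-1\right) = \left(-5\right) \frac{71}{24} \left(-1\right) = \left(- \frac{355}{24}\right) \left(-1\right) = \frac{355}{24}$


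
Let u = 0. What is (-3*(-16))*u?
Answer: 0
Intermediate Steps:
(-3*(-16))*u = -3*(-16)*0 = 48*0 = 0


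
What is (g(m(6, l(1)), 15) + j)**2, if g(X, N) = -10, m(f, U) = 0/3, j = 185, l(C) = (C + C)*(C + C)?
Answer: 30625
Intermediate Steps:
l(C) = 4*C**2 (l(C) = (2*C)*(2*C) = 4*C**2)
m(f, U) = 0 (m(f, U) = 0*(1/3) = 0)
(g(m(6, l(1)), 15) + j)**2 = (-10 + 185)**2 = 175**2 = 30625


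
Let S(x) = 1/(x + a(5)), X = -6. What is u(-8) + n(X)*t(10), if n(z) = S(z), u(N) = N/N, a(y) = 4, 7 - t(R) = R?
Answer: 5/2 ≈ 2.5000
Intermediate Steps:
t(R) = 7 - R
u(N) = 1
S(x) = 1/(4 + x) (S(x) = 1/(x + 4) = 1/(4 + x))
n(z) = 1/(4 + z)
u(-8) + n(X)*t(10) = 1 + (7 - 1*10)/(4 - 6) = 1 + (7 - 10)/(-2) = 1 - ½*(-3) = 1 + 3/2 = 5/2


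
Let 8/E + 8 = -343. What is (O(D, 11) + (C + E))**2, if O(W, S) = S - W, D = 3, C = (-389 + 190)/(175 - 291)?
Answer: 155747833201/1657792656 ≈ 93.949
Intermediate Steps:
E = -8/351 (E = 8/(-8 - 343) = 8/(-351) = 8*(-1/351) = -8/351 ≈ -0.022792)
C = 199/116 (C = -199/(-116) = -199*(-1/116) = 199/116 ≈ 1.7155)
(O(D, 11) + (C + E))**2 = ((11 - 1*3) + (199/116 - 8/351))**2 = ((11 - 3) + 68921/40716)**2 = (8 + 68921/40716)**2 = (394649/40716)**2 = 155747833201/1657792656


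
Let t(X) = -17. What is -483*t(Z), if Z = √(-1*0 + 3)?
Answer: 8211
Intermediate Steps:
Z = √3 (Z = √(0 + 3) = √3 ≈ 1.7320)
-483*t(Z) = -483*(-17) = 8211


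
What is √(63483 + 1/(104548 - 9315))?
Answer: 2*√143936978483455/95233 ≈ 251.96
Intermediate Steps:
√(63483 + 1/(104548 - 9315)) = √(63483 + 1/95233) = √(6045676540/95233) = 2*√143936978483455/95233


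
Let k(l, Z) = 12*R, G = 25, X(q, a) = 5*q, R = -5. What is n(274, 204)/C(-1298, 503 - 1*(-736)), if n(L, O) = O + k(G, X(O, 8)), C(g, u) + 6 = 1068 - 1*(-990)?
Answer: 4/57 ≈ 0.070175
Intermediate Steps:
k(l, Z) = -60 (k(l, Z) = 12*(-5) = -60)
C(g, u) = 2052 (C(g, u) = -6 + (1068 - 1*(-990)) = -6 + (1068 + 990) = -6 + 2058 = 2052)
n(L, O) = -60 + O (n(L, O) = O - 60 = -60 + O)
n(274, 204)/C(-1298, 503 - 1*(-736)) = (-60 + 204)/2052 = 144*(1/2052) = 4/57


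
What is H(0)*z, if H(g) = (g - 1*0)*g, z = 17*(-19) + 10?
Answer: 0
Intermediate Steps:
z = -313 (z = -323 + 10 = -313)
H(g) = g² (H(g) = (g + 0)*g = g*g = g²)
H(0)*z = 0²*(-313) = 0*(-313) = 0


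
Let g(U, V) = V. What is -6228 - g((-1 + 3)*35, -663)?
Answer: -5565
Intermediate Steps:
-6228 - g((-1 + 3)*35, -663) = -6228 - 1*(-663) = -6228 + 663 = -5565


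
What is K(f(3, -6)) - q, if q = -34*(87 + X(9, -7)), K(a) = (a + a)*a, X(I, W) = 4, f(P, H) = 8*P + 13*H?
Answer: 8926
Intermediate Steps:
K(a) = 2*a**2 (K(a) = (2*a)*a = 2*a**2)
q = -3094 (q = -34*(87 + 4) = -34*91 = -3094)
K(f(3, -6)) - q = 2*(8*3 + 13*(-6))**2 - 1*(-3094) = 2*(24 - 78)**2 + 3094 = 2*(-54)**2 + 3094 = 2*2916 + 3094 = 5832 + 3094 = 8926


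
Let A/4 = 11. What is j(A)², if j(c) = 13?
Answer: 169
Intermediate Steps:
A = 44 (A = 4*11 = 44)
j(A)² = 13² = 169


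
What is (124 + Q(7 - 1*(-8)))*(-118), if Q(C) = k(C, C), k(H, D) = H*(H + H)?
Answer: -67732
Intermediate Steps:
k(H, D) = 2*H**2 (k(H, D) = H*(2*H) = 2*H**2)
Q(C) = 2*C**2
(124 + Q(7 - 1*(-8)))*(-118) = (124 + 2*(7 - 1*(-8))**2)*(-118) = (124 + 2*(7 + 8)**2)*(-118) = (124 + 2*15**2)*(-118) = (124 + 2*225)*(-118) = (124 + 450)*(-118) = 574*(-118) = -67732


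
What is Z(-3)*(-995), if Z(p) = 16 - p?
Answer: -18905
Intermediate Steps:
Z(-3)*(-995) = (16 - 1*(-3))*(-995) = (16 + 3)*(-995) = 19*(-995) = -18905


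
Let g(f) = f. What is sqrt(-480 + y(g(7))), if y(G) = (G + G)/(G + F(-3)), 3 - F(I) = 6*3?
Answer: I*sqrt(1927)/2 ≈ 21.949*I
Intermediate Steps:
F(I) = -15 (F(I) = 3 - 6*3 = 3 - 1*18 = 3 - 18 = -15)
y(G) = 2*G/(-15 + G) (y(G) = (G + G)/(G - 15) = (2*G)/(-15 + G) = 2*G/(-15 + G))
sqrt(-480 + y(g(7))) = sqrt(-480 + 2*7/(-15 + 7)) = sqrt(-480 + 2*7/(-8)) = sqrt(-480 + 2*7*(-1/8)) = sqrt(-480 - 7/4) = sqrt(-1927/4) = I*sqrt(1927)/2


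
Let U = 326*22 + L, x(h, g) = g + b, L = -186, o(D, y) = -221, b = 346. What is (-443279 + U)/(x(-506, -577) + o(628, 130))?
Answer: 3861/4 ≈ 965.25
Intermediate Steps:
x(h, g) = 346 + g (x(h, g) = g + 346 = 346 + g)
U = 6986 (U = 326*22 - 186 = 7172 - 186 = 6986)
(-443279 + U)/(x(-506, -577) + o(628, 130)) = (-443279 + 6986)/((346 - 577) - 221) = -436293/(-231 - 221) = -436293/(-452) = -436293*(-1/452) = 3861/4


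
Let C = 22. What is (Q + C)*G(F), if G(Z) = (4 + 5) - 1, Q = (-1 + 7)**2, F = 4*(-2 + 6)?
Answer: 464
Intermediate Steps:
F = 16 (F = 4*4 = 16)
Q = 36 (Q = 6**2 = 36)
G(Z) = 8 (G(Z) = 9 - 1 = 8)
(Q + C)*G(F) = (36 + 22)*8 = 58*8 = 464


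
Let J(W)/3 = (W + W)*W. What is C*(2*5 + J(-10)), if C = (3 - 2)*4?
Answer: 2440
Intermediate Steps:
C = 4 (C = 1*4 = 4)
J(W) = 6*W**2 (J(W) = 3*((W + W)*W) = 3*((2*W)*W) = 3*(2*W**2) = 6*W**2)
C*(2*5 + J(-10)) = 4*(2*5 + 6*(-10)**2) = 4*(10 + 6*100) = 4*(10 + 600) = 4*610 = 2440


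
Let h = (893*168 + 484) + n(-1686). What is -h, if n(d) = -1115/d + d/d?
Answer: -253759289/1686 ≈ -1.5051e+5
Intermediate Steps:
n(d) = 1 - 1115/d (n(d) = -1115/d + 1 = 1 - 1115/d)
h = 253759289/1686 (h = (893*168 + 484) + (-1115 - 1686)/(-1686) = (150024 + 484) - 1/1686*(-2801) = 150508 + 2801/1686 = 253759289/1686 ≈ 1.5051e+5)
-h = -1*253759289/1686 = -253759289/1686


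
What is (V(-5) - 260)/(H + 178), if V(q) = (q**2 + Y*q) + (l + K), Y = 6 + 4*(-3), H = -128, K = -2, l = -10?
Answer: -217/50 ≈ -4.3400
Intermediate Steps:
Y = -6 (Y = 6 - 12 = -6)
V(q) = -12 + q**2 - 6*q (V(q) = (q**2 - 6*q) + (-10 - 2) = (q**2 - 6*q) - 12 = -12 + q**2 - 6*q)
(V(-5) - 260)/(H + 178) = ((-12 + (-5)**2 - 6*(-5)) - 260)/(-128 + 178) = ((-12 + 25 + 30) - 260)/50 = (43 - 260)*(1/50) = -217*1/50 = -217/50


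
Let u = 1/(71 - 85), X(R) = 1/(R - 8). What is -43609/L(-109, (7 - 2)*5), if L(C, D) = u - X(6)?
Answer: -305263/3 ≈ -1.0175e+5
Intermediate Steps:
X(R) = 1/(-8 + R)
u = -1/14 (u = 1/(-14) = -1/14 ≈ -0.071429)
L(C, D) = 3/7 (L(C, D) = -1/14 - 1/(-8 + 6) = -1/14 - 1/(-2) = -1/14 - 1*(-½) = -1/14 + ½ = 3/7)
-43609/L(-109, (7 - 2)*5) = -43609/3/7 = -43609*7/3 = -305263/3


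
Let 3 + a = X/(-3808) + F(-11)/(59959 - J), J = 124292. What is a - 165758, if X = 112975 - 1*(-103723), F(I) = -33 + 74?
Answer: -20311040688633/122490032 ≈ -1.6582e+5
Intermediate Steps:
F(I) = 41
X = 216698 (X = 112975 + 103723 = 216698)
a = -7337964377/122490032 (a = -3 + (216698/(-3808) + 41/(59959 - 1*124292)) = -3 + (216698*(-1/3808) + 41/(59959 - 124292)) = -3 + (-108349/1904 + 41/(-64333)) = -3 + (-108349/1904 + 41*(-1/64333)) = -3 + (-108349/1904 - 41/64333) = -3 - 6970494281/122490032 = -7337964377/122490032 ≈ -59.907)
a - 165758 = -7337964377/122490032 - 165758 = -20311040688633/122490032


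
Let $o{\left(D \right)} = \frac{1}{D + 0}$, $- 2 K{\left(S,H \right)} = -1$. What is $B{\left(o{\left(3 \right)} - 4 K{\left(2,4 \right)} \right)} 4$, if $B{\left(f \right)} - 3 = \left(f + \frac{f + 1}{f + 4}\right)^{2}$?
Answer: $\frac{12016}{441} \approx 27.247$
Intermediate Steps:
$K{\left(S,H \right)} = \frac{1}{2}$ ($K{\left(S,H \right)} = \left(- \frac{1}{2}\right) \left(-1\right) = \frac{1}{2}$)
$o{\left(D \right)} = \frac{1}{D}$
$B{\left(f \right)} = 3 + \left(f + \frac{1 + f}{4 + f}\right)^{2}$ ($B{\left(f \right)} = 3 + \left(f + \frac{f + 1}{f + 4}\right)^{2} = 3 + \left(f + \frac{1 + f}{4 + f}\right)^{2}$)
$B{\left(o{\left(3 \right)} - 4 K{\left(2,4 \right)} \right)} 4 = \left(3 + \frac{\left(1 + \left(\frac{1}{3} - 2\right)^{2} + 5 \left(\frac{1}{3} - 2\right)\right)^{2}}{\left(4 + \left(\frac{1}{3} - 2\right)\right)^{2}}\right) 4 = \left(3 + \frac{\left(1 + \left(- \frac{5}{3}\right)^{2} + 5 \left(- \frac{5}{3}\right)\right)^{2}}{\left(4 - \frac{5}{3}\right)^{2}}\right) 4 = \left(3 + \frac{\left(1 + \frac{25}{9} - \frac{25}{3}\right)^{2}}{\frac{49}{9}}\right) 4 = \left(3 + \frac{9 \left(- \frac{41}{9}\right)^{2}}{49}\right) 4 = \left(3 + \frac{9}{49} \cdot \frac{1681}{81}\right) 4 = \left(3 + \frac{1681}{441}\right) 4 = \frac{3004}{441} \cdot 4 = \frac{12016}{441}$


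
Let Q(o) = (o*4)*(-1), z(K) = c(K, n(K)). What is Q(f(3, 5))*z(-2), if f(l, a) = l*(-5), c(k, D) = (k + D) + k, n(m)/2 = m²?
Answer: 240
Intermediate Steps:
n(m) = 2*m²
c(k, D) = D + 2*k (c(k, D) = (D + k) + k = D + 2*k)
f(l, a) = -5*l
z(K) = 2*K + 2*K² (z(K) = 2*K² + 2*K = 2*K + 2*K²)
Q(o) = -4*o (Q(o) = (4*o)*(-1) = -4*o)
Q(f(3, 5))*z(-2) = (-(-20)*3)*(2*(-2)*(1 - 2)) = (-4*(-15))*(2*(-2)*(-1)) = 60*4 = 240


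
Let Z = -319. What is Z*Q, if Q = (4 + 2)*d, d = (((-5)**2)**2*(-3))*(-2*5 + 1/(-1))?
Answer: -39476250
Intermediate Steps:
d = 20625 (d = (25**2*(-3))*(-10 - 1) = (625*(-3))*(-11) = -1875*(-11) = 20625)
Q = 123750 (Q = (4 + 2)*20625 = 6*20625 = 123750)
Z*Q = -319*123750 = -39476250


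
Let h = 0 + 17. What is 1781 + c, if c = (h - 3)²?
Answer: 1977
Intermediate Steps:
h = 17
c = 196 (c = (17 - 3)² = 14² = 196)
1781 + c = 1781 + 196 = 1977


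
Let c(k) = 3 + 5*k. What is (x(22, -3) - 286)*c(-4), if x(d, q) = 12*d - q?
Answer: 323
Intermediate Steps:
x(d, q) = -q + 12*d
(x(22, -3) - 286)*c(-4) = ((-1*(-3) + 12*22) - 286)*(3 + 5*(-4)) = ((3 + 264) - 286)*(3 - 20) = (267 - 286)*(-17) = -19*(-17) = 323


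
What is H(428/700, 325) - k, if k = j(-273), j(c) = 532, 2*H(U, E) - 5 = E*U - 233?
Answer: -7653/14 ≈ -546.64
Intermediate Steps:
H(U, E) = -114 + E*U/2 (H(U, E) = 5/2 + (E*U - 233)/2 = 5/2 + (-233 + E*U)/2 = 5/2 + (-233/2 + E*U/2) = -114 + E*U/2)
k = 532
H(428/700, 325) - k = (-114 + (½)*325*(428/700)) - 1*532 = (-114 + (½)*325*(428*(1/700))) - 532 = (-114 + (½)*325*(107/175)) - 532 = (-114 + 1391/14) - 532 = -205/14 - 532 = -7653/14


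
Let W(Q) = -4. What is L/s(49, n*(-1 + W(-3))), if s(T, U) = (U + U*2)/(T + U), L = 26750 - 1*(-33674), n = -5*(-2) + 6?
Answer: 234143/30 ≈ 7804.8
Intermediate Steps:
n = 16 (n = 10 + 6 = 16)
L = 60424 (L = 26750 + 33674 = 60424)
s(T, U) = 3*U/(T + U) (s(T, U) = (U + 2*U)/(T + U) = (3*U)/(T + U) = 3*U/(T + U))
L/s(49, n*(-1 + W(-3))) = 60424/((3*(16*(-1 - 4))/(49 + 16*(-1 - 4)))) = 60424/((3*(16*(-5))/(49 + 16*(-5)))) = 60424/((3*(-80)/(49 - 80))) = 60424/((3*(-80)/(-31))) = 60424/((3*(-80)*(-1/31))) = 60424/(240/31) = 60424*(31/240) = 234143/30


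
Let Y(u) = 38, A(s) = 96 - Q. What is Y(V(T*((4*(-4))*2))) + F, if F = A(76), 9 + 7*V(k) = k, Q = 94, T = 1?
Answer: 40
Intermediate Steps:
V(k) = -9/7 + k/7
A(s) = 2 (A(s) = 96 - 1*94 = 96 - 94 = 2)
F = 2
Y(V(T*((4*(-4))*2))) + F = 38 + 2 = 40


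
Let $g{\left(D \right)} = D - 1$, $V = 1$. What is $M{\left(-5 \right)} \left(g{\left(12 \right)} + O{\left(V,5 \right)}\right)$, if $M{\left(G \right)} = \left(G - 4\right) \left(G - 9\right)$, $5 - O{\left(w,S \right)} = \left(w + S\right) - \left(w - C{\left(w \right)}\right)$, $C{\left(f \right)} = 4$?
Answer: $882$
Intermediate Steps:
$g{\left(D \right)} = -1 + D$ ($g{\left(D \right)} = D - 1 = -1 + D$)
$O{\left(w,S \right)} = 1 - S$ ($O{\left(w,S \right)} = 5 - \left(\left(w + S\right) - \left(-4 + w\right)\right) = 5 - \left(\left(S + w\right) - \left(-4 + w\right)\right) = 5 - \left(4 + S\right) = 1 - S$)
$M{\left(G \right)} = \left(-9 + G\right) \left(-4 + G\right)$ ($M{\left(G \right)} = \left(-4 + G\right) \left(-9 + G\right) = \left(-9 + G\right) \left(-4 + G\right)$)
$M{\left(-5 \right)} \left(g{\left(12 \right)} + O{\left(V,5 \right)}\right) = \left(36 + \left(-5\right)^{2} - -65\right) \left(\left(-1 + 12\right) + \left(1 - 5\right)\right) = \left(36 + 25 + 65\right) \left(11 + \left(1 - 5\right)\right) = 126 \left(11 - 4\right) = 126 \cdot 7 = 882$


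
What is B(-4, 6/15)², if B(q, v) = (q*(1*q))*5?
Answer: 6400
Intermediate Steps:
B(q, v) = 5*q² (B(q, v) = (q*q)*5 = q²*5 = 5*q²)
B(-4, 6/15)² = (5*(-4)²)² = (5*16)² = 80² = 6400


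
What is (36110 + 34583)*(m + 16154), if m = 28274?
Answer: 3140748604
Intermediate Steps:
(36110 + 34583)*(m + 16154) = (36110 + 34583)*(28274 + 16154) = 70693*44428 = 3140748604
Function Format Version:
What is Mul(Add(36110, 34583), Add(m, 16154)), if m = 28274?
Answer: 3140748604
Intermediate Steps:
Mul(Add(36110, 34583), Add(m, 16154)) = Mul(Add(36110, 34583), Add(28274, 16154)) = Mul(70693, 44428) = 3140748604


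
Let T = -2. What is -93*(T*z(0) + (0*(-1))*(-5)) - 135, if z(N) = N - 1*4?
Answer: -879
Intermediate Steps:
z(N) = -4 + N (z(N) = N - 4 = -4 + N)
-93*(T*z(0) + (0*(-1))*(-5)) - 135 = -93*(-2*(-4 + 0) + (0*(-1))*(-5)) - 135 = -93*(-2*(-4) + 0*(-5)) - 135 = -93*(8 + 0) - 135 = -93*8 - 135 = -744 - 135 = -879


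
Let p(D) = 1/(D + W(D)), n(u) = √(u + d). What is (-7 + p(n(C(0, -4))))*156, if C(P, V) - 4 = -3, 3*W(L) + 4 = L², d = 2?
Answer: -1074 + 54*√3 ≈ -980.47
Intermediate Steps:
W(L) = -4/3 + L²/3
C(P, V) = 1 (C(P, V) = 4 - 3 = 1)
n(u) = √(2 + u) (n(u) = √(u + 2) = √(2 + u))
p(D) = 1/(-4/3 + D + D²/3) (p(D) = 1/(D + (-4/3 + D²/3)) = 1/(-4/3 + D + D²/3))
(-7 + p(n(C(0, -4))))*156 = (-7 + 3/(-4 + (√(2 + 1))² + 3*√(2 + 1)))*156 = (-7 + 3/(-4 + (√3)² + 3*√3))*156 = (-7 + 3/(-4 + 3 + 3*√3))*156 = (-7 + 3/(-1 + 3*√3))*156 = -1092 + 468/(-1 + 3*√3)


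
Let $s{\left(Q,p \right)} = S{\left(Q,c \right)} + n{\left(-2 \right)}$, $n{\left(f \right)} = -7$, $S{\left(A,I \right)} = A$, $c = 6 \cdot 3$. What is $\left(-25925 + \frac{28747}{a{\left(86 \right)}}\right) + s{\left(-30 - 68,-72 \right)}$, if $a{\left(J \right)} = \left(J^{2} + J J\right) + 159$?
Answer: $- \frac{389145783}{14951} \approx -26028.0$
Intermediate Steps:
$c = 18$
$s{\left(Q,p \right)} = -7 + Q$ ($s{\left(Q,p \right)} = Q - 7 = -7 + Q$)
$a{\left(J \right)} = 159 + 2 J^{2}$ ($a{\left(J \right)} = \left(J^{2} + J^{2}\right) + 159 = 2 J^{2} + 159 = 159 + 2 J^{2}$)
$\left(-25925 + \frac{28747}{a{\left(86 \right)}}\right) + s{\left(-30 - 68,-72 \right)} = \left(-25925 + \frac{28747}{159 + 2 \cdot 86^{2}}\right) - 105 = \left(-25925 + \frac{28747}{159 + 2 \cdot 7396}\right) - 105 = \left(-25925 + \frac{28747}{159 + 14792}\right) - 105 = \left(-25925 + \frac{28747}{14951}\right) - 105 = - \frac{387575928}{14951} - 105 = - \frac{389145783}{14951}$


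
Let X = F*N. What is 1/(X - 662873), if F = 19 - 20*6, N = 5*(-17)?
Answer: -1/654288 ≈ -1.5284e-6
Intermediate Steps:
N = -85
F = -101 (F = 19 - 120 = -101)
X = 8585 (X = -101*(-85) = 8585)
1/(X - 662873) = 1/(8585 - 662873) = 1/(-654288) = -1/654288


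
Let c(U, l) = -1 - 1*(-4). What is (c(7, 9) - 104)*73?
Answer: -7373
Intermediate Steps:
c(U, l) = 3 (c(U, l) = -1 + 4 = 3)
(c(7, 9) - 104)*73 = (3 - 104)*73 = -101*73 = -7373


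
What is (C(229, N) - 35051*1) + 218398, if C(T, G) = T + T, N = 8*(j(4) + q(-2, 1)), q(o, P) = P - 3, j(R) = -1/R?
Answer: 183805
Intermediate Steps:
q(o, P) = -3 + P
N = -18 (N = 8*(-1/4 + (-3 + 1)) = 8*(-1*¼ - 2) = 8*(-¼ - 2) = 8*(-9/4) = -18)
C(T, G) = 2*T
(C(229, N) - 35051*1) + 218398 = (2*229 - 35051*1) + 218398 = (458 - 35051) + 218398 = -34593 + 218398 = 183805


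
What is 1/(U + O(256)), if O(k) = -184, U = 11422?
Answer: 1/11238 ≈ 8.8984e-5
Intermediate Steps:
1/(U + O(256)) = 1/(11422 - 184) = 1/11238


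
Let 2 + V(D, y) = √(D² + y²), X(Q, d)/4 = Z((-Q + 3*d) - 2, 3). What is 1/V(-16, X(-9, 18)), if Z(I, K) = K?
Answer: 1/18 ≈ 0.055556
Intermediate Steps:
X(Q, d) = 12 (X(Q, d) = 4*3 = 12)
V(D, y) = -2 + √(D² + y²)
1/V(-16, X(-9, 18)) = 1/(-2 + √((-16)² + 12²)) = 1/(-2 + √(256 + 144)) = 1/(-2 + √400) = 1/(-2 + 20) = 1/18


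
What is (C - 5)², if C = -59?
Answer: 4096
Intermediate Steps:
(C - 5)² = (-59 - 5)² = (-64)² = 4096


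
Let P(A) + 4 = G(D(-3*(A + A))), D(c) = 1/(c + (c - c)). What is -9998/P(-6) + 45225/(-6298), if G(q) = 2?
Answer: 469231/94 ≈ 4991.8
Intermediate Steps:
D(c) = 1/c (D(c) = 1/(c + 0) = 1/c)
P(A) = -2 (P(A) = -4 + 2 = -2)
-9998/P(-6) + 45225/(-6298) = -9998/(-2) + 45225/(-6298) = -9998*(-½) + 45225*(-1/6298) = 4999 - 675/94 = 469231/94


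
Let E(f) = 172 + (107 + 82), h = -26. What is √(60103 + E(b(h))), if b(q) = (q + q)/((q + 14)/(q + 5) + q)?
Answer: 4*√3779 ≈ 245.89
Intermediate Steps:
b(q) = 2*q/(q + (14 + q)/(5 + q)) (b(q) = (2*q)/((14 + q)/(5 + q) + q) = (2*q)/(q + (14 + q)/(5 + q)) = 2*q/(q + (14 + q)/(5 + q)))
E(f) = 361 (E(f) = 172 + 189 = 361)
√(60103 + E(b(h))) = √(60103 + 361) = √60464 = 4*√3779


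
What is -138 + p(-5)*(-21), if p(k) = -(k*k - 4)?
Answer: 303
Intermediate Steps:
p(k) = 4 - k² (p(k) = -(k² - 4) = -(-4 + k²) = 4 - k²)
-138 + p(-5)*(-21) = -138 + (4 - 1*(-5)²)*(-21) = -138 + (4 - 1*25)*(-21) = -138 + (4 - 25)*(-21) = -138 - 21*(-21) = -138 + 441 = 303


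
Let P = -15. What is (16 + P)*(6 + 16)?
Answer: 22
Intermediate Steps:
(16 + P)*(6 + 16) = (16 - 15)*(6 + 16) = 1*22 = 22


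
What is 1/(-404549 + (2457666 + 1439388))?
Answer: 1/3492505 ≈ 2.8633e-7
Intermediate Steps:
1/(-404549 + (2457666 + 1439388)) = 1/(-404549 + 3897054) = 1/3492505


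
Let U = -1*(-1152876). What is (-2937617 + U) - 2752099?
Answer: -4536840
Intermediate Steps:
U = 1152876
(-2937617 + U) - 2752099 = (-2937617 + 1152876) - 2752099 = -1784741 - 2752099 = -4536840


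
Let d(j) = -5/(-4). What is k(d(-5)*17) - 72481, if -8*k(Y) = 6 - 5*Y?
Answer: -2318991/32 ≈ -72469.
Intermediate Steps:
d(j) = 5/4 (d(j) = -5*(-¼) = 5/4)
k(Y) = -¾ + 5*Y/8 (k(Y) = -(6 - 5*Y)/8 = -¾ + 5*Y/8)
k(d(-5)*17) - 72481 = (-¾ + 5*((5/4)*17)/8) - 72481 = (-¾ + (5/8)*(85/4)) - 72481 = (-¾ + 425/32) - 72481 = 401/32 - 72481 = -2318991/32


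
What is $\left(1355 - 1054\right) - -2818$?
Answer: $3119$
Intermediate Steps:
$\left(1355 - 1054\right) - -2818 = \left(1355 - 1054\right) + 2818 = 301 + 2818 = 3119$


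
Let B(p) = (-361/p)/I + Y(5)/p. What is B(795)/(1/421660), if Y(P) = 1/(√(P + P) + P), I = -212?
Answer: 27302485/25281 - 84332*√10/2385 ≈ 968.14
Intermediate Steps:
Y(P) = 1/(P + √2*√P) (Y(P) = 1/(√(2*P) + P) = 1/(√2*√P + P) = 1/(P + √2*√P))
B(p) = 361/(212*p) + 1/(p*(5 + √10)) (B(p) = -361/p/(-212) + 1/((5 + √2*√5)*p) = -361/p*(-1/212) + 1/((5 + √10)*p) = 361/(212*p) + 1/(p*(5 + √10)))
B(795)/(1/421660) = ((1/212)*(2017 + 361*√10)/(795*(5 + √10)))/(1/421660) = ((1/212)*(1/795)*(2017 + 361*√10)/(5 + √10))/(1/421660) = ((2017 + 361*√10)/(168540*(5 + √10)))*421660 = 21083*(2017 + 361*√10)/(8427*(5 + √10))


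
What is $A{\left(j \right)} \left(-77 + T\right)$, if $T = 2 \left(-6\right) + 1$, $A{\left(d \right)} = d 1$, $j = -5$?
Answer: $440$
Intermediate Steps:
$A{\left(d \right)} = d$
$T = -11$ ($T = -12 + 1 = -11$)
$A{\left(j \right)} \left(-77 + T\right) = - 5 \left(-77 - 11\right) = \left(-5\right) \left(-88\right) = 440$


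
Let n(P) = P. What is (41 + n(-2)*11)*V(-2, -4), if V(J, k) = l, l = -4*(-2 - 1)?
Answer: 228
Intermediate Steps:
l = 12 (l = -4*(-3) = 12)
V(J, k) = 12
(41 + n(-2)*11)*V(-2, -4) = (41 - 2*11)*12 = (41 - 22)*12 = 19*12 = 228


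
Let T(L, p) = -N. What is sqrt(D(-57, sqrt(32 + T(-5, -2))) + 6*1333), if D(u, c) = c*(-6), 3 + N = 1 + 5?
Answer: sqrt(7998 - 6*sqrt(29)) ≈ 89.251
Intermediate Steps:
N = 3 (N = -3 + (1 + 5) = -3 + 6 = 3)
T(L, p) = -3 (T(L, p) = -1*3 = -3)
D(u, c) = -6*c
sqrt(D(-57, sqrt(32 + T(-5, -2))) + 6*1333) = sqrt(-6*sqrt(32 - 3) + 6*1333) = sqrt(-6*sqrt(29) + 7998) = sqrt(7998 - 6*sqrt(29))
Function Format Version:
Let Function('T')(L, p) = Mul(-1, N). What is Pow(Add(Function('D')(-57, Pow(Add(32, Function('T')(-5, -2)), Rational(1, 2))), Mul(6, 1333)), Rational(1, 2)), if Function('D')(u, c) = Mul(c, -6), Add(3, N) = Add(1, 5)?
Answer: Pow(Add(7998, Mul(-6, Pow(29, Rational(1, 2)))), Rational(1, 2)) ≈ 89.251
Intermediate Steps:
N = 3 (N = Add(-3, Add(1, 5)) = Add(-3, 6) = 3)
Function('T')(L, p) = -3 (Function('T')(L, p) = Mul(-1, 3) = -3)
Function('D')(u, c) = Mul(-6, c)
Pow(Add(Function('D')(-57, Pow(Add(32, Function('T')(-5, -2)), Rational(1, 2))), Mul(6, 1333)), Rational(1, 2)) = Pow(Add(Mul(-6, Pow(Add(32, -3), Rational(1, 2))), Mul(6, 1333)), Rational(1, 2)) = Pow(Add(Mul(-6, Pow(29, Rational(1, 2))), 7998), Rational(1, 2)) = Pow(Add(7998, Mul(-6, Pow(29, Rational(1, 2)))), Rational(1, 2))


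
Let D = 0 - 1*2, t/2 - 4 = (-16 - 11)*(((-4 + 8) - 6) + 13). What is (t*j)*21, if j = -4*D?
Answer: -98448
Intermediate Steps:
t = -586 (t = 8 + 2*((-16 - 11)*(((-4 + 8) - 6) + 13)) = 8 + 2*(-27*((4 - 6) + 13)) = 8 + 2*(-27*(-2 + 13)) = 8 + 2*(-27*11) = 8 + 2*(-297) = 8 - 594 = -586)
D = -2 (D = 0 - 2 = -2)
j = 8 (j = -4*(-2) = 8)
(t*j)*21 = -586*8*21 = -4688*21 = -98448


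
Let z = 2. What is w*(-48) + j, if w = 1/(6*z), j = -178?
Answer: -182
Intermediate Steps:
w = 1/12 (w = 1/(6*2) = 1/12 ≈ 0.083333)
w*(-48) + j = (1/12)*(-48) - 178 = -4 - 178 = -182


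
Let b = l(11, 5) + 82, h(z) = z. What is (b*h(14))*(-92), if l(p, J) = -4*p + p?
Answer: -63112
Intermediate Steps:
l(p, J) = -3*p
b = 49 (b = -3*11 + 82 = -33 + 82 = 49)
(b*h(14))*(-92) = (49*14)*(-92) = 686*(-92) = -63112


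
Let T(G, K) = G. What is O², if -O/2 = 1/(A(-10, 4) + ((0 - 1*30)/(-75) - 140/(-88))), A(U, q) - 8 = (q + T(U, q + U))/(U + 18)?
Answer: 193600/4133089 ≈ 0.046842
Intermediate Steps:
A(U, q) = 8 + (U + q)/(18 + U) (A(U, q) = 8 + (q + U)/(U + 18) = 8 + (U + q)/(18 + U))
O = -440/2033 (O = -2/((144 + 4 + 9*(-10))/(18 - 10) + ((0 - 1*30)/(-75) - 140/(-88))) = -2/((144 + 4 - 90)/8 + ((0 - 30)*(-1/75) - 140*(-1/88))) = -2/((⅛)*58 + (-30*(-1/75) + 35/22)) = -2/(29/4 + (⅖ + 35/22)) = -2/(29/4 + 219/110) = -2/2033/220 = -2*220/2033 = -440/2033 ≈ -0.21643)
O² = (-440/2033)² = 193600/4133089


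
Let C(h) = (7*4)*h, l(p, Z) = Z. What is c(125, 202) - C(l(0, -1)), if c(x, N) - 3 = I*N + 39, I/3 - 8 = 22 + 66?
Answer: 58246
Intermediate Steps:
I = 288 (I = 24 + 3*(22 + 66) = 24 + 3*88 = 24 + 264 = 288)
c(x, N) = 42 + 288*N (c(x, N) = 3 + (288*N + 39) = 3 + (39 + 288*N) = 42 + 288*N)
C(h) = 28*h
c(125, 202) - C(l(0, -1)) = (42 + 288*202) - 28*(-1) = (42 + 58176) - 1*(-28) = 58218 + 28 = 58246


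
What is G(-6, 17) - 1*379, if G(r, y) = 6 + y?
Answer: -356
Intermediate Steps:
G(-6, 17) - 1*379 = (6 + 17) - 1*379 = 23 - 379 = -356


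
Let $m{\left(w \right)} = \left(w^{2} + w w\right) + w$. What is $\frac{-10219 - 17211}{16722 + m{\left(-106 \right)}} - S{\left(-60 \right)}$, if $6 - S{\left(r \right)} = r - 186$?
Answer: $- \frac{4938803}{19544} \approx -252.7$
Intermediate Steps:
$S{\left(r \right)} = 192 - r$ ($S{\left(r \right)} = 6 - \left(r - 186\right) = 6 - \left(-186 + r\right) = 192 - r$)
$m{\left(w \right)} = w + 2 w^{2}$ ($m{\left(w \right)} = \left(w^{2} + w^{2}\right) + w = 2 w^{2} + w = w + 2 w^{2}$)
$\frac{-10219 - 17211}{16722 + m{\left(-106 \right)}} - S{\left(-60 \right)} = \frac{-10219 - 17211}{16722 - 106 \left(1 + 2 \left(-106\right)\right)} - \left(192 - -60\right) = - \frac{27430}{16722 - 106 \left(1 - 212\right)} - \left(192 + 60\right) = - \frac{27430}{16722 - -22366} - 252 = - \frac{27430}{16722 + 22366} - 252 = - \frac{27430}{39088} - 252 = \left(-27430\right) \frac{1}{39088} - 252 = - \frac{13715}{19544} - 252 = - \frac{4938803}{19544}$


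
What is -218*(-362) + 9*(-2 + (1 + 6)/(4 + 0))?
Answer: 315655/4 ≈ 78914.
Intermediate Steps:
-218*(-362) + 9*(-2 + (1 + 6)/(4 + 0)) = 78916 + 9*(-2 + 7/4) = 78916 + 9*(-¼) = 78916 - 9/4 = 315655/4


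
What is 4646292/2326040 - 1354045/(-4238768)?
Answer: 2855514585007/1232442989840 ≈ 2.3170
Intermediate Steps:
4646292/2326040 - 1354045/(-4238768) = 4646292*(1/2326040) - 1354045*(-1/4238768) = 1161573/581510 + 1354045/4238768 = 2855514585007/1232442989840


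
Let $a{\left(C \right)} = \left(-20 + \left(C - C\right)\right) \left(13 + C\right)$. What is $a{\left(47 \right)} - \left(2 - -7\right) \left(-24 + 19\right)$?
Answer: $-1155$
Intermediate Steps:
$a{\left(C \right)} = -260 - 20 C$ ($a{\left(C \right)} = \left(-20 + 0\right) \left(13 + C\right) = - 20 \left(13 + C\right) = -260 - 20 C$)
$a{\left(47 \right)} - \left(2 - -7\right) \left(-24 + 19\right) = \left(-260 - 940\right) - \left(2 - -7\right) \left(-24 + 19\right) = \left(-260 - 940\right) - \left(2 + 7\right) \left(-5\right) = -1200 - 9 \left(-5\right) = -1200 - -45 = -1200 + 45 = -1155$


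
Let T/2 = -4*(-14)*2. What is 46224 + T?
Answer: 46448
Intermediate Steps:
T = 224 (T = 2*(-4*(-14)*2) = 2*(56*2) = 2*112 = 224)
46224 + T = 46224 + 224 = 46448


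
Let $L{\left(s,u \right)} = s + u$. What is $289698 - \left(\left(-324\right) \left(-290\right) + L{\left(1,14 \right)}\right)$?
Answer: $195723$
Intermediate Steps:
$289698 - \left(\left(-324\right) \left(-290\right) + L{\left(1,14 \right)}\right) = 289698 - \left(\left(-324\right) \left(-290\right) + \left(1 + 14\right)\right) = 289698 - \left(93960 + 15\right) = 289698 - 93975 = 195723$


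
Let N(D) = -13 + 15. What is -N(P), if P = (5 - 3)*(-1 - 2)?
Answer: -2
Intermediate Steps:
P = -6 (P = 2*(-3) = -6)
N(D) = 2
-N(P) = -1*2 = -2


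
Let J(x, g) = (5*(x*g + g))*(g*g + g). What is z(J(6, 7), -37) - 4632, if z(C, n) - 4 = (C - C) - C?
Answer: -18348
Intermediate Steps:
J(x, g) = (g + g²)*(5*g + 5*g*x) (J(x, g) = (5*(g*x + g))*(g² + g) = (5*(g + g*x))*(g + g²) = (5*g + 5*g*x)*(g + g²) = (g + g²)*(5*g + 5*g*x))
z(C, n) = 4 - C (z(C, n) = 4 + ((C - C) - C) = 4 + (0 - C) = 4 - C)
z(J(6, 7), -37) - 4632 = (4 - 5*7²*(1 + 7 + 6 + 7*6)) - 4632 = (4 - 5*49*(1 + 7 + 6 + 42)) - 4632 = (4 - 5*49*56) - 4632 = (4 - 1*13720) - 4632 = (4 - 13720) - 4632 = -13716 - 4632 = -18348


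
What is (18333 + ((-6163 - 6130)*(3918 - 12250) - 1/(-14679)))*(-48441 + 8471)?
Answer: -8586525195483520/2097 ≈ -4.0947e+12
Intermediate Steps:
(18333 + ((-6163 - 6130)*(3918 - 12250) - 1/(-14679)))*(-48441 + 8471) = (18333 + (-12293*(-8332) - 1*(-1/14679)))*(-39970) = (18333 + (102425276 + 1/14679))*(-39970) = (18333 + 1503500626405/14679)*(-39970) = (1503769736512/14679)*(-39970) = -8586525195483520/2097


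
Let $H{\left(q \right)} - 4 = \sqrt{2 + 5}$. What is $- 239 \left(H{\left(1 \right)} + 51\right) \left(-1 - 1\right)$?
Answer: $26290 + 478 \sqrt{7} \approx 27555.0$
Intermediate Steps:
$H{\left(q \right)} = 4 + \sqrt{7}$ ($H{\left(q \right)} = 4 + \sqrt{2 + 5} = 4 + \sqrt{7}$)
$- 239 \left(H{\left(1 \right)} + 51\right) \left(-1 - 1\right) = - 239 \left(\left(4 + \sqrt{7}\right) + 51\right) \left(-1 - 1\right) = - 239 \left(55 + \sqrt{7}\right) \left(-2\right) = - 239 \left(-110 - 2 \sqrt{7}\right) = 26290 + 478 \sqrt{7}$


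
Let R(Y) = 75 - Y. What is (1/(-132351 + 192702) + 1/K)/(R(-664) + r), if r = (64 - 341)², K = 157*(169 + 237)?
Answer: 124093/298011141164856 ≈ 4.1640e-10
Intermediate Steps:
K = 63742 (K = 157*406 = 63742)
r = 76729 (r = (-277)² = 76729)
(1/(-132351 + 192702) + 1/K)/(R(-664) + r) = (1/(-132351 + 192702) + 1/63742)/((75 - 1*(-664)) + 76729) = (1/60351 + 1/63742)/((75 + 664) + 76729) = (1/60351 + 1/63742)/(739 + 76729) = (124093/3846893442)/77468 = (124093/3846893442)*(1/77468) = 124093/298011141164856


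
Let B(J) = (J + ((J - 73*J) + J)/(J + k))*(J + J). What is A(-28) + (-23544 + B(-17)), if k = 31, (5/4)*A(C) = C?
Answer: -907189/35 ≈ -25920.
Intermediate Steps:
A(C) = 4*C/5
B(J) = 2*J*(J - 71*J/(31 + J)) (B(J) = (J + ((J - 73*J) + J)/(J + 31))*(J + J) = (J + (-72*J + J)/(31 + J))*(2*J) = (J + (-71*J)/(31 + J))*(2*J) = (J - 71*J/(31 + J))*(2*J) = 2*J*(J - 71*J/(31 + J)))
A(-28) + (-23544 + B(-17)) = (⅘)*(-28) + (-23544 + 2*(-17)²*(-40 - 17)/(31 - 17)) = -112/5 + (-23544 + 2*289*(-57)/14) = -112/5 + (-23544 + 2*289*(1/14)*(-57)) = -112/5 + (-23544 - 16473/7) = -112/5 - 181281/7 = -907189/35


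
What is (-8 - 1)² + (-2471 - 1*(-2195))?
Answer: -195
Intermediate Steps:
(-8 - 1)² + (-2471 - 1*(-2195)) = (-9)² + (-2471 + 2195) = 81 - 276 = -195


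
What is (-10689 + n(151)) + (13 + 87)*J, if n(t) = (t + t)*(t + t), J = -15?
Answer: 79015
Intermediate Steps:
n(t) = 4*t² (n(t) = (2*t)*(2*t) = 4*t²)
(-10689 + n(151)) + (13 + 87)*J = (-10689 + 4*151²) + (13 + 87)*(-15) = (-10689 + 4*22801) + 100*(-15) = (-10689 + 91204) - 1500 = 80515 - 1500 = 79015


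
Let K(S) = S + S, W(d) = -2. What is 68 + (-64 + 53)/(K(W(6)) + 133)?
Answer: 8761/129 ≈ 67.915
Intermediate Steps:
K(S) = 2*S
68 + (-64 + 53)/(K(W(6)) + 133) = 68 + (-64 + 53)/(2*(-2) + 133) = 68 - 11/(-4 + 133) = 68 - 11/129 = 8761/129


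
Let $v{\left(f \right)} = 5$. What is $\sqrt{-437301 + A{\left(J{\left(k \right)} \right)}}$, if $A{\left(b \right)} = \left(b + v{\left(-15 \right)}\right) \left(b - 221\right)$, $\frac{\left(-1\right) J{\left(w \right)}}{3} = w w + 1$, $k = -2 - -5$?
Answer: $i \sqrt{431026} \approx 656.53 i$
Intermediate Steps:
$k = 3$ ($k = -2 + 5 = 3$)
$J{\left(w \right)} = -3 - 3 w^{2}$ ($J{\left(w \right)} = - 3 \left(w w + 1\right) = - 3 \left(w^{2} + 1\right) = - 3 \left(1 + w^{2}\right) = -3 - 3 w^{2}$)
$A{\left(b \right)} = \left(-221 + b\right) \left(5 + b\right)$ ($A{\left(b \right)} = \left(b + 5\right) \left(b - 221\right) = \left(5 + b\right) \left(-221 + b\right) = \left(-221 + b\right) \left(5 + b\right)$)
$\sqrt{-437301 + A{\left(J{\left(k \right)} \right)}} = \sqrt{-437301 - \left(1105 - \left(-3 - 3 \cdot 3^{2}\right)^{2} + 216 \left(-3 - 3 \cdot 3^{2}\right)\right)} = \sqrt{-437301 - \left(1105 - \left(-3 - 27\right)^{2} + 216 \left(-3 - 27\right)\right)} = \sqrt{-437301 - \left(-5375 - 900\right)} = \sqrt{-437301 + \left(-1105 + 900 + 6480\right)} = \sqrt{-437301 + 6275} = \sqrt{-431026} = i \sqrt{431026}$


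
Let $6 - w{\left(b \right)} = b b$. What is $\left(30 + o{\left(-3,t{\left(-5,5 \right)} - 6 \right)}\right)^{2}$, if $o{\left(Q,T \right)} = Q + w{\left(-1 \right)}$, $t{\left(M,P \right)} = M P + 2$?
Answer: $1024$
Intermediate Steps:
$w{\left(b \right)} = 6 - b^{2}$ ($w{\left(b \right)} = 6 - b b = 6 - b^{2}$)
$t{\left(M,P \right)} = 2 + M P$
$o{\left(Q,T \right)} = 5 + Q$ ($o{\left(Q,T \right)} = Q + \left(6 - \left(-1\right)^{2}\right) = Q + \left(6 - 1\right) = Q + 5 = 5 + Q$)
$\left(30 + o{\left(-3,t{\left(-5,5 \right)} - 6 \right)}\right)^{2} = \left(30 + \left(5 - 3\right)\right)^{2} = \left(30 + 2\right)^{2} = 32^{2} = 1024$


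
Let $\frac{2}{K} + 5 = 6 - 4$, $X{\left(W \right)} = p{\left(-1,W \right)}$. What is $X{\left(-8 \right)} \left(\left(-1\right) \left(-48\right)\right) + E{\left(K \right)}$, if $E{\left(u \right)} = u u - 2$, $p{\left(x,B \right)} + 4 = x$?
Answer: $- \frac{2174}{9} \approx -241.56$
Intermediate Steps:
$p{\left(x,B \right)} = -4 + x$
$X{\left(W \right)} = -5$ ($X{\left(W \right)} = -4 - 1 = -5$)
$K = - \frac{2}{3}$ ($K = \frac{2}{-5 + \left(6 - 4\right)} = \frac{2}{-5 + 2} = \frac{2}{-3} = 2 \left(- \frac{1}{3}\right) = - \frac{2}{3} \approx -0.66667$)
$E{\left(u \right)} = -2 + u^{2}$ ($E{\left(u \right)} = u^{2} - 2 = -2 + u^{2}$)
$X{\left(-8 \right)} \left(\left(-1\right) \left(-48\right)\right) + E{\left(K \right)} = - 5 \left(\left(-1\right) \left(-48\right)\right) - \left(2 - \left(- \frac{2}{3}\right)^{2}\right) = \left(-5\right) 48 + \left(-2 + \frac{4}{9}\right) = -240 - \frac{14}{9} = - \frac{2174}{9}$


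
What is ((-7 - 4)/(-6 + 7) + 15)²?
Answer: 16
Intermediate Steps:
((-7 - 4)/(-6 + 7) + 15)² = (-11/1 + 15)² = (-11*1 + 15)² = (-11 + 15)² = 4² = 16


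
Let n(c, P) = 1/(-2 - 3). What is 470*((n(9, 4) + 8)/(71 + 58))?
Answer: 1222/43 ≈ 28.419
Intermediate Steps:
n(c, P) = -1/5 (n(c, P) = 1/(-5) = -1/5)
470*((n(9, 4) + 8)/(71 + 58)) = 470*((-1/5 + 8)/(71 + 58)) = 470*((39/5)/129) = 470*((39/5)*(1/129)) = 470*(13/215) = 1222/43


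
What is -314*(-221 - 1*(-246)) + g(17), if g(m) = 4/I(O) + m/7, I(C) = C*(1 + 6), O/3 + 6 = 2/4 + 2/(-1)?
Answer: -2471993/315 ≈ -7847.6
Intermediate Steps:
O = -45/2 (O = -18 + 3*(2/4 + 2/(-1)) = -18 + 3*(2*(¼) + 2*(-1)) = -18 + 3*(½ - 2) = -18 + 3*(-3/2) = -18 - 9/2 = -45/2 ≈ -22.500)
I(C) = 7*C (I(C) = C*7 = 7*C)
g(m) = -8/315 + m/7 (g(m) = 4/((7*(-45/2))) + m/7 = 4/(-315/2) + m*(⅐) = 4*(-2/315) + m/7 = -8/315 + m/7)
-314*(-221 - 1*(-246)) + g(17) = -314*(-221 - 1*(-246)) + (-8/315 + (⅐)*17) = -314*(-221 + 246) + (-8/315 + 17/7) = -314*25 + 757/315 = -7850 + 757/315 = -2471993/315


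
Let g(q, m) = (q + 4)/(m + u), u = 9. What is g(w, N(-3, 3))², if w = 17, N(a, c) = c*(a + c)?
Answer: 49/9 ≈ 5.4444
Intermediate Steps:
g(q, m) = (4 + q)/(9 + m) (g(q, m) = (q + 4)/(m + 9) = (4 + q)/(9 + m))
g(w, N(-3, 3))² = ((4 + 17)/(9 + 3*(-3 + 3)))² = (21/(9 + 3*0))² = (21/(9 + 0))² = (21/9)² = ((⅑)*21)² = (7/3)² = 49/9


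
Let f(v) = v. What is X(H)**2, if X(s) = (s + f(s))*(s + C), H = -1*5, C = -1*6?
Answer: 12100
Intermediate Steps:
C = -6
H = -5
X(s) = 2*s*(-6 + s) (X(s) = (s + s)*(s - 6) = (2*s)*(-6 + s) = 2*s*(-6 + s))
X(H)**2 = (2*(-5)*(-6 - 5))**2 = (2*(-5)*(-11))**2 = 110**2 = 12100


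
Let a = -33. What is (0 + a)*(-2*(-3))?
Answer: -198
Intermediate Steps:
(0 + a)*(-2*(-3)) = (0 - 33)*(-2*(-3)) = -33*6 = -198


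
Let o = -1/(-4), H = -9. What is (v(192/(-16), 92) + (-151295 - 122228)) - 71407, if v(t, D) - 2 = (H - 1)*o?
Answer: -689861/2 ≈ -3.4493e+5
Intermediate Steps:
o = ¼ (o = -1*(-¼) = ¼ ≈ 0.25000)
v(t, D) = -½ (v(t, D) = 2 + (-9 - 1)*(¼) = 2 - 10*¼ = 2 - 5/2 = -½)
(v(192/(-16), 92) + (-151295 - 122228)) - 71407 = (-½ + (-151295 - 122228)) - 71407 = (-½ - 273523) - 71407 = -547047/2 - 71407 = -689861/2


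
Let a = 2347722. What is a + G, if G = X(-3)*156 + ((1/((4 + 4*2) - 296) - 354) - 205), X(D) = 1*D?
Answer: 666461379/284 ≈ 2.3467e+6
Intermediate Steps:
X(D) = D
G = -291669/284 (G = -3*156 + ((1/((4 + 4*2) - 296) - 354) - 205) = -468 + ((1/((4 + 8) - 296) - 354) - 205) = -468 + ((1/(12 - 296) - 354) - 205) = -468 + ((1/(-284) - 354) - 205) = -468 + ((-1/284 - 354) - 205) = -468 + (-100537/284 - 205) = -468 - 158757/284 = -291669/284 ≈ -1027.0)
a + G = 2347722 - 291669/284 = 666461379/284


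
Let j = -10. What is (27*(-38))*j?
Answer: 10260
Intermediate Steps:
(27*(-38))*j = (27*(-38))*(-10) = -1026*(-10) = 10260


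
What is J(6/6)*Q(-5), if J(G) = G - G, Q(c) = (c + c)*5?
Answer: 0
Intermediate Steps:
Q(c) = 10*c (Q(c) = (2*c)*5 = 10*c)
J(G) = 0
J(6/6)*Q(-5) = 0*(10*(-5)) = 0*(-50) = 0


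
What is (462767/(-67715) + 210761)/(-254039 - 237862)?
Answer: -14271218348/33309076215 ≈ -0.42845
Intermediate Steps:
(462767/(-67715) + 210761)/(-254039 - 237862) = (462767*(-1/67715) + 210761)/(-491901) = (-462767/67715 + 210761)*(-1/491901) = (14271218348/67715)*(-1/491901) = -14271218348/33309076215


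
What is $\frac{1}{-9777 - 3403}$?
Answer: $- \frac{1}{13180} \approx -7.5873 \cdot 10^{-5}$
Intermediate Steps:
$\frac{1}{-9777 - 3403} = \frac{1}{-13180} = - \frac{1}{13180}$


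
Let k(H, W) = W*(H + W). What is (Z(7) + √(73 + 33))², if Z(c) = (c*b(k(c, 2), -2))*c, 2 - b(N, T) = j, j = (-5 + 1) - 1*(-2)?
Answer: (196 + √106)² ≈ 42558.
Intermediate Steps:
j = -2 (j = -4 + 2 = -2)
b(N, T) = 4 (b(N, T) = 2 - 1*(-2) = 2 + 2 = 4)
Z(c) = 4*c² (Z(c) = (c*4)*c = (4*c)*c = 4*c²)
(Z(7) + √(73 + 33))² = (4*7² + √(73 + 33))² = (4*49 + √106)² = (196 + √106)²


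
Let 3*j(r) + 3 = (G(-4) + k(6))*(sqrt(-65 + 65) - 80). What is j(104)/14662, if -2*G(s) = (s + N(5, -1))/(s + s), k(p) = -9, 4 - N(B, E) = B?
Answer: 371/21993 ≈ 0.016869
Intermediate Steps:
N(B, E) = 4 - B
G(s) = -(-1 + s)/(4*s) (G(s) = -(s + (4 - 1*5))/(2*(s + s)) = -(s + (4 - 5))/(2*(2*s)) = -(s - 1)*1/(2*s)/2 = -(-1 + s)*1/(2*s)/2 = -(-1 + s)/(4*s))
j(r) = 742/3 (j(r) = -1 + (((1/4)*(1 - 1*(-4))/(-4) - 9)*(sqrt(-65 + 65) - 80))/3 = -1 + (((1/4)*(-1/4)*(1 + 4) - 9)*(sqrt(0) - 80))/3 = -1 + (((1/4)*(-1/4)*5 - 9)*(0 - 80))/3 = -1 + ((-5/16 - 9)*(-80))/3 = -1 + (-149/16*(-80))/3 = -1 + (1/3)*745 = -1 + 745/3 = 742/3)
j(104)/14662 = (742/3)/14662 = (742/3)*(1/14662) = 371/21993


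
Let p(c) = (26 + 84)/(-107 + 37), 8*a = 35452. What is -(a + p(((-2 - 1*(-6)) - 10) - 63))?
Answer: -62019/14 ≈ -4429.9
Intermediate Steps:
a = 8863/2 (a = (1/8)*35452 = 8863/2 ≈ 4431.5)
p(c) = -11/7 (p(c) = 110/(-70) = 110*(-1/70) = -11/7)
-(a + p(((-2 - 1*(-6)) - 10) - 63)) = -(8863/2 - 11/7) = -1*62019/14 = -62019/14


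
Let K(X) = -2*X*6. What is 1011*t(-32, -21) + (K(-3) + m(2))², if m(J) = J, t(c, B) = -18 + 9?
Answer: -7655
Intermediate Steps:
t(c, B) = -9
K(X) = -12*X
1011*t(-32, -21) + (K(-3) + m(2))² = 1011*(-9) + (-12*(-3) + 2)² = -9099 + (36 + 2)² = -9099 + 38² = -9099 + 1444 = -7655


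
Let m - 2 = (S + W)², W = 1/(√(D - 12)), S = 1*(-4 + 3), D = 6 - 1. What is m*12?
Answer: 240/7 + 24*I*√7/7 ≈ 34.286 + 9.0712*I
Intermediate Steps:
D = 5
S = -1 (S = 1*(-1) = -1)
W = -I*√7/7 (W = 1/(√(5 - 12)) = 1/(√(-7)) = 1/(I*√7) = -I*√7/7 ≈ -0.37796*I)
m = 2 + (-1 - I*√7/7)² ≈ 2.8571 + 0.75593*I
m*12 = (20/7 + 2*I*√7/7)*12 = 240/7 + 24*I*√7/7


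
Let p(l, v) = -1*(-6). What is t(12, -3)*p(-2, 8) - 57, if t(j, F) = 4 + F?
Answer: -51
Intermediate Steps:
p(l, v) = 6
t(12, -3)*p(-2, 8) - 57 = (4 - 3)*6 - 57 = 1*6 - 57 = 6 - 57 = -51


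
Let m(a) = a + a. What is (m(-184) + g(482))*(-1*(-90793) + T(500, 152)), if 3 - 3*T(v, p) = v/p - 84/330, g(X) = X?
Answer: 569272037/55 ≈ 1.0350e+7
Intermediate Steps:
T(v, p) = 179/165 - v/(3*p) (T(v, p) = 1 - (v/p - 84/330)/3 = 1 - (v/p - 84*1/330)/3 = 1 - (v/p - 14/55)/3 = 1 - (-14/55 + v/p)/3 = 1 + (14/165 - v/(3*p)) = 179/165 - v/(3*p))
m(a) = 2*a
(m(-184) + g(482))*(-1*(-90793) + T(500, 152)) = (2*(-184) + 482)*(-1*(-90793) + (179/165 - 1/3*500/152)) = (-368 + 482)*(90793 + (179/165 - 1/3*500*1/152)) = 114*(90793 + (179/165 - 125/114)) = 114*(90793 - 73/6270) = 114*(569272037/6270) = 569272037/55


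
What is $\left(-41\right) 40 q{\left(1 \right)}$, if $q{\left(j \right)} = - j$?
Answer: $1640$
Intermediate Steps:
$\left(-41\right) 40 q{\left(1 \right)} = \left(-41\right) 40 \left(\left(-1\right) 1\right) = \left(-1640\right) \left(-1\right) = 1640$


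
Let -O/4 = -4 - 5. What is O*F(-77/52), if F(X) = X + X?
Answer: -1386/13 ≈ -106.62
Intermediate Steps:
F(X) = 2*X
O = 36 (O = -4*(-4 - 5) = -4*(-9) = 36)
O*F(-77/52) = 36*(2*(-77/52)) = 36*(-77/26) = -1386/13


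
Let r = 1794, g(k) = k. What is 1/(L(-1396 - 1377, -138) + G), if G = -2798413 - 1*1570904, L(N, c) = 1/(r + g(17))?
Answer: -1811/7912833086 ≈ -2.2887e-7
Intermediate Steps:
L(N, c) = 1/1811 (L(N, c) = 1/(1794 + 17) = 1/1811)
G = -4369317 (G = -2798413 - 1570904 = -4369317)
1/(L(-1396 - 1377, -138) + G) = 1/(1/1811 - 4369317) = 1/(-7912833086/1811) = -1811/7912833086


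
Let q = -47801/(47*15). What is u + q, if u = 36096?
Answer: 25399879/705 ≈ 36028.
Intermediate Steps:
q = -47801/705 ≈ -67.803
u + q = 36096 - 47801/705 = 25399879/705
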